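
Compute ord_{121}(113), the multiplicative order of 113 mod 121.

ord(113) | φ(121) = φ(11^2) = 11·(11−1) = 110 = 2 · 5 · 11.
Divisors of 110: 1, 2, 5, 10, 11, 22, 55, 110.
Check 113^d mod 121 for each divisor in increasing order:
113^1 ≡ 113 (mod 121)
113^2 ≡ 64 (mod 121)
113^5 ≡ 23 (mod 121)
113^10 ≡ 45 (mod 121)
113^11 ≡ 3 (mod 121)
113^22 ≡ 9 (mod 121)
113^55 ≡ 1 (mod 121) ✓
Hence ord(113) = 55.

55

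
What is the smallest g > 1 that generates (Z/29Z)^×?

2

φ(29) = 29 − 1 = 28 = 2^2 · 7.
Test candidates g = 2, 3, … against the prime factors q ∈ {2, 7} of φ(29): g is a generator iff g^(28/q) ≢ 1 for every such q.
g = 2: 2^14 ≡ 28; 2^4 ≡ 16 — none is 1, so 2 is a primitive root.
So 2 is the smallest generator of (Z/29Z)^×.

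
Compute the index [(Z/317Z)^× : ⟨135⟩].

2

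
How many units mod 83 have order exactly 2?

φ(83) = 83 − 1 = 82 = 2 · 41.
(Z/83Z)^× is cyclic (|G| = 82); a cyclic group of order m has exactly φ(d) elements of each order d | m, and none otherwise.
2 | 82, and φ(2) = 2 − 1 = 1.

1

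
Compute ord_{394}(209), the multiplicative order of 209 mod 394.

Since 209 ∈ (Z/394Z)^×, its order divides φ(394) = φ(2)·φ(197) = 1·196 = 196 = 2^2 · 7^2.
Divisors of 196: 1, 2, 4, 7, 14, 28, 49, 98, 196.
Check 209^d mod 394 for each divisor in increasing order:
209^1 ≡ 209 (mod 394)
209^2 ≡ 341 (mod 394)
209^4 ≡ 51 (mod 394)
209^7 ≡ 69 (mod 394)
209^14 ≡ 33 (mod 394)
209^28 ≡ 301 (mod 394)
209^49 ≡ 211 (mod 394)
209^98 ≡ 393 (mod 394)
209^196 ≡ 1 (mod 394) ✓
Hence ord(209) = 196.

196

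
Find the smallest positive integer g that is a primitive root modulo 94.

φ(94) = φ(2)·φ(47) = 1·46 = 46 = 2 · 23.
g is a primitive root iff g^(46/q) ≢ 1 (mod 94) for each prime q ∈ {2, 23}.
g = 2: gcd(2, 94) = 2 > 1, not a unit — skip.
g = 3: 3^23 ≡ 1 — hits 1, so not a primitive root.
g = 4: gcd(4, 94) = 2 > 1, not a unit — skip.
g = 5: 5^23 ≡ 93; 5^2 ≡ 25 — none is 1, so 5 is a primitive root.
So 5 is the smallest generator of (Z/94Z)^×.

5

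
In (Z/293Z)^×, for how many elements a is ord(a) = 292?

φ(293) = 293 − 1 = 292 = 2^2 · 73.
In a cyclic group of order 292, there are φ(d) elements of order d for each divisor d of 292, and zero for non-divisors.
292 = 2^2 · 73 divides 292, and φ(292) = 144.

144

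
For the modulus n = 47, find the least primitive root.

φ(47) = 47 − 1 = 46 = 2 · 23.
g is a primitive root iff g^(46/q) ≢ 1 (mod 47) for each prime q ∈ {2, 23}.
g = 2: 2^23 ≡ 1 — hits 1, so not a primitive root.
g = 3: 3^23 ≡ 1 — hits 1, so not a primitive root.
g = 4: 4^23 ≡ 1 — hits 1, so not a primitive root.
g = 5: 5^23 ≡ 46; 5^2 ≡ 25 — none is 1, so 5 is a primitive root.
Hence the least primitive root of 47 is 5.

5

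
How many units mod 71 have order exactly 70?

24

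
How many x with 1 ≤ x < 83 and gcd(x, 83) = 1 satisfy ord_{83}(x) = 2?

φ(83) = 83 − 1 = 82 = 2 · 41.
In a cyclic group of order 82, there are φ(d) elements of order d for each divisor d of 82, and zero for non-divisors.
2 | 82, and φ(2) = 2 − 1 = 1.

1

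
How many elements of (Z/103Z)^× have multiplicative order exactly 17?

16

φ(103) = 103 − 1 = 102 = 2 · 3 · 17.
Since (Z/103Z)^× is cyclic of order 102, the number of elements of order d is φ(d) when d | 102 and 0 otherwise.
17 | 102, and φ(17) = 17 − 1 = 16.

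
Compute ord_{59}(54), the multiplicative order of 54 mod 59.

58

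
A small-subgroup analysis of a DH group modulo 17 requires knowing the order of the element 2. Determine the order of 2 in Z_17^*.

8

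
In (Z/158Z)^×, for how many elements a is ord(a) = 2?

φ(158) = φ(2)·φ(79) = 1·78 = 78 = 2 · 3 · 13.
Since (Z/158Z)^× is cyclic of order 78, the number of elements of order d is φ(d) when d | 78 and 0 otherwise.
2 | 78, and φ(2) = 2 − 1 = 1.

1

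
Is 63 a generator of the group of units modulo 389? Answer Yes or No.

φ(389) = 389 − 1 = 388 = 2^2 · 97.
It suffices to check that the order of 63 is not a proper divisor of 388: compute 63^(388/q) for q ∈ {2, 97}.
63^194 ≡ 1 (mod 389)  [q = 2: ≡ 1 ✗]
63^4 ≡ 17 (mod 389)  [q = 97: ≢ 1 ✓]
The check at q = 2 fails, so 63 generates a proper subgroup.

No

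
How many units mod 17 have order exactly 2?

1

φ(17) = 17 − 1 = 16 = 2^4.
In a cyclic group of order 16, there are φ(d) elements of order d for each divisor d of 16, and zero for non-divisors.
2 | 16, and φ(2) = 2 − 1 = 1.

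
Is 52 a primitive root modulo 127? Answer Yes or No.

φ(127) = 127 − 1 = 126 = 2 · 3^2 · 7.
It suffices to check that the order of 52 is not a proper divisor of 126: compute 52^(126/q) for q ∈ {2, 3, 7}.
52^63 ≡ 1 (mod 127)  [q = 2: ≡ 1 ✗]
52^42 ≡ 107 (mod 127)  [q = 3: ≢ 1 ✓]
52^18 ≡ 1 (mod 127)  [q = 7: ≡ 1 ✗]
Since 52^63 ≡ 1, the order of 52 divides 63 < 126, so 52 is not a primitive root.

No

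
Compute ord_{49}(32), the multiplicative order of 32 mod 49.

21

The order of 32 must divide φ(49) = φ(7^2) = 7·(7−1) = 42 = 2 · 3 · 7.
Divisors of 42: 1, 2, 3, 6, 7, 14, 21, 42.
Test each divisor d:
32^1 ≡ 32
32^2 ≡ 44
32^3 ≡ 36
32^6 ≡ 22
32^7 ≡ 18
32^14 ≡ 30
32^21 ≡ 1
So ord_49(32) = 21.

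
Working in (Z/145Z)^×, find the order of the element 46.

4

ord(46) | φ(145) = φ(5·29) = (5−1)·(29−1) = 4·28 = 112 = 2^4 · 7.
Divisors of 112: 1, 2, 4, 7, 8, 14, 16, 28, 56, 112.
Compute 46^d (mod 145) for the divisors d until we hit 1:
46^1 ≡ 46 (mod 145)
46^2 ≡ 86 (mod 145)
46^4 ≡ 1 (mod 145) ✓
Hence ord(46) = 4.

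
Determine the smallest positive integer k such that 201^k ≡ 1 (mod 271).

By Lagrange's theorem, ord_271(201) divides φ(271) = 271 − 1 = 270 = 2 · 3^3 · 5.
Divisors of 270: 1, 2, 3, 5, 6, 9, 10, 15, 18, 27, 30, 45, 54, 90, 135, 270.
Test each divisor d:
201^1 ≡ 201 (mod 271)
201^2 ≡ 22 (mod 271)
201^3 ≡ 86 (mod 271)
201^5 ≡ 266 (mod 271)
201^6 ≡ 79 (mod 271)
201^9 ≡ 19 (mod 271)
201^10 ≡ 25 (mod 271)
201^15 ≡ 146 (mod 271)
201^18 ≡ 90 (mod 271)
201^27 ≡ 84 (mod 271)
201^30 ≡ 178 (mod 271)
201^45 ≡ 243 (mod 271)
201^54 ≡ 10 (mod 271)
201^90 ≡ 242 (mod 271)
201^135 ≡ 270 (mod 271)
201^270 ≡ 1 (mod 271) ✓
Therefore the multiplicative order of 201 modulo 271 is 270.

270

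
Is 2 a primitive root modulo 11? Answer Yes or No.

Yes

φ(11) = 11 − 1 = 10 = 2 · 5.
Test 2^(10/q) mod 11 for each prime factor q of 10:
2^5 ≡ 10 (mod 11)  [q = 2: ≢ 1 ✓]
2^2 ≡ 4 (mod 11)  [q = 5: ≢ 1 ✓]
None equal 1, so ord_11(2) = 10: 2 is a primitive root.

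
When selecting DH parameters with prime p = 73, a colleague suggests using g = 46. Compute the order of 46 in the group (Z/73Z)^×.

4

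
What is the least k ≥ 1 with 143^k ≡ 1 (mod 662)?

55

ord(143) | φ(662) = φ(2)·φ(331) = 1·330 = 330 = 2 · 3 · 5 · 11.
Divisors of 330: 1, 2, 3, 5, 6, 10, 11, 15, 22, 30, 33, 55, 66, 110, 165, 330.
Check 143^d mod 662 for each divisor in increasing order:
143^1 ≡ 143 (mod 662)
143^2 ≡ 589 (mod 662)
143^3 ≡ 153 (mod 662)
143^5 ≡ 85 (mod 662)
143^6 ≡ 239 (mod 662)
143^10 ≡ 605 (mod 662)
143^11 ≡ 455 (mod 662)
143^15 ≡ 451 (mod 662)
143^22 ≡ 481 (mod 662)
143^30 ≡ 167 (mod 662)
143^33 ≡ 395 (mod 662)
143^55 ≡ 1 (mod 662) ✓
The smallest such exponent is 55, so the order of 143 is 55.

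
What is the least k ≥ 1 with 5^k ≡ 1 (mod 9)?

6

Since 5 ∈ (Z/9Z)^×, its order divides φ(9) = φ(3^2) = 3·(3−1) = 6 = 2 · 3.
Divisors of 6: 1, 2, 3, 6.
Check 5^d mod 9 for each divisor in increasing order:
5^1 ≡ 5
5^2 ≡ 7
5^3 ≡ 8
5^6 ≡ 1
The smallest such exponent is 6, so the order of 5 is 6.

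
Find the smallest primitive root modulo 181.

φ(181) = 181 − 1 = 180 = 2^2 · 3^2 · 5.
g is a primitive root iff g^(180/q) ≢ 1 (mod 181) for each prime q ∈ {2, 3, 5}.
g = 2: 2^90 ≡ 180; 2^60 ≡ 48; 2^36 ≡ 59 — none is 1, so 2 is a primitive root.
So 2 is the smallest generator of (Z/181Z)^×.

2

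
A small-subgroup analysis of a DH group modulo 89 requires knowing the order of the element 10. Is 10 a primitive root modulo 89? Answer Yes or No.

φ(89) = 89 − 1 = 88 = 2^3 · 11.
Test 10^(88/q) mod 89 for each prime factor q of 88:
10^44 ≡ 1 (mod 89)  [q = 2: ≡ 1 ✗]
10^8 ≡ 45 (mod 89)  [q = 11: ≢ 1 ✓]
The check at q = 2 fails, so 10 generates a proper subgroup.

No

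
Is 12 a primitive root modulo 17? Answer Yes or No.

φ(17) = 17 − 1 = 16 = 2^4.
An element g generates (Z/17Z)^× iff g^(16/q) ≢ 1 (mod 17) for each prime q ∈ {2}.
12^8 ≡ 16 (mod 17)  [q = 2: ≢ 1 ✓]
All checks pass, so 12 has order 16 and is a primitive root modulo 17.

Yes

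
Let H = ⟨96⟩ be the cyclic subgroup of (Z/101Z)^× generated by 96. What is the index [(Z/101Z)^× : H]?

By Lagrange's theorem, ord_101(96) divides φ(101) = 101 − 1 = 100 = 2^2 · 5^2.
Divisors of 100: 1, 2, 4, 5, 10, 20, 25, 50, 100.
Compute 96^d (mod 101) for the divisors d until we hit 1:
96^1 ≡ 96 (mod 101)
96^2 ≡ 25 (mod 101)
96^4 ≡ 19 (mod 101)
96^5 ≡ 6 (mod 101)
96^10 ≡ 36 (mod 101)
96^20 ≡ 84 (mod 101)
96^25 ≡ 100 (mod 101)
96^50 ≡ 1 (mod 101) ✓
So ord_101(96) = 50, hence |⟨96⟩| = 50.
The index is φ(101) / ord(96) = 100 / 50 = 2.

2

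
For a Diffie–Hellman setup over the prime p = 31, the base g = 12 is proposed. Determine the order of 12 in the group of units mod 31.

30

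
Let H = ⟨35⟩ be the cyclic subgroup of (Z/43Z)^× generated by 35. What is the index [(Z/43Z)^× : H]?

6

Since 35 ∈ (Z/43Z)^×, its order divides φ(43) = 43 − 1 = 42 = 2 · 3 · 7.
Divisors of 42: 1, 2, 3, 6, 7, 14, 21, 42.
Evaluate successive powers at the divisors of 42:
35^1 ≡ 35 (mod 43)
35^2 ≡ 21 (mod 43)
35^3 ≡ 4 (mod 43)
35^6 ≡ 16 (mod 43)
35^7 ≡ 1 (mod 43) ✓
So ord_43(35) = 7, hence |⟨35⟩| = 7.
The index is φ(43) / ord(35) = 42 / 7 = 6.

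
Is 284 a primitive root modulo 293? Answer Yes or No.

φ(293) = 293 − 1 = 292 = 2^2 · 73.
An element g generates (Z/293Z)^× iff g^(292/q) ≢ 1 (mod 293) for each prime q ∈ {2, 73}.
284^146 ≡ 1 (mod 293)  [q = 2: ≡ 1 ✗]
284^4 ≡ 115 (mod 293)  [q = 73: ≢ 1 ✓]
Since 284^146 ≡ 1, the order of 284 divides 146 < 292, so 284 is not a primitive root.

No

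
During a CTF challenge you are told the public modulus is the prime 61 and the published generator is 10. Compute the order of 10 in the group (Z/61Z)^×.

60

Since 10 ∈ (Z/61Z)^×, its order divides φ(61) = 61 − 1 = 60 = 2^2 · 3 · 5.
Divisors of 60: 1, 2, 3, 4, 5, 6, 10, 12, 15, 20, 30, 60.
Check 10^d mod 61 for each divisor in increasing order:
10^1 ≡ 10 (mod 61)
10^2 ≡ 39 (mod 61)
10^3 ≡ 24 (mod 61)
10^4 ≡ 57 (mod 61)
10^5 ≡ 21 (mod 61)
10^6 ≡ 27 (mod 61)
10^10 ≡ 14 (mod 61)
10^12 ≡ 58 (mod 61)
10^15 ≡ 50 (mod 61)
10^20 ≡ 13 (mod 61)
10^30 ≡ 60 (mod 61)
10^60 ≡ 1 (mod 61) ✓
Hence ord(10) = 60.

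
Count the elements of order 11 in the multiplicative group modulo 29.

φ(29) = 29 − 1 = 28 = 2^2 · 7.
Since (Z/29Z)^× is cyclic of order 28, the number of elements of order d is φ(d) when d | 28 and 0 otherwise.
Here 28 is not a multiple of 11, so there are no elements of order 11.

0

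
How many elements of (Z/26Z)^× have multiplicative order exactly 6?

φ(26) = φ(2)·φ(13) = 1·12 = 12 = 2^2 · 3.
In a cyclic group of order 12, there are φ(d) elements of order d for each divisor d of 12, and zero for non-divisors.
6 = 2 · 3 divides 12, and φ(6) = 2.

2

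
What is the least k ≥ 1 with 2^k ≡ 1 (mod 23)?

11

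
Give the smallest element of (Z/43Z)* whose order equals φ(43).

3

φ(43) = 43 − 1 = 42 = 2 · 3 · 7.
g is a primitive root iff g^(42/q) ≢ 1 (mod 43) for each prime q ∈ {2, 3, 7}.
g = 2: 2^21 ≡ 42; 2^14 ≡ 1 — hits 1, so not a primitive root.
g = 3: 3^21 ≡ 42; 3^14 ≡ 36; 3^6 ≡ 41 — none is 1, so 3 is a primitive root.
The smallest primitive root modulo 43 is 3.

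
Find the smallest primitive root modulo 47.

5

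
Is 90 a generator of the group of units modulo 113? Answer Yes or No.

Yes

φ(113) = 113 − 1 = 112 = 2^4 · 7.
It suffices to check that the order of 90 is not a proper divisor of 112: compute 90^(112/q) for q ∈ {2, 7}.
90^56 ≡ 112 (mod 113)  [q = 2: ≢ 1 ✓]
90^16 ≡ 30 (mod 113)  [q = 7: ≢ 1 ✓]
All checks pass, so 90 has order 112 and is a primitive root modulo 113.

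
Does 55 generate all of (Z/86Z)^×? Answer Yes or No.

Yes

φ(86) = φ(2)·φ(43) = 1·42 = 42 = 2 · 3 · 7.
55 is a primitive root mod 86 iff 55^(φ(86)/q) ≢ 1 for every prime q | φ(86), i.e. q ∈ {2, 3, 7}.
55^21 ≡ 85 (mod 86)  [q = 2: ≢ 1 ✓]
55^14 ≡ 79 (mod 86)  [q = 3: ≢ 1 ✓]
55^6 ≡ 21 (mod 86)  [q = 7: ≢ 1 ✓]
Every test exponent gives a nontrivial residue, hence 55 generates the full group.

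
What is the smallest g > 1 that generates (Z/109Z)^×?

φ(109) = 109 − 1 = 108 = 2^2 · 3^3.
g is a primitive root iff g^(108/q) ≢ 1 (mod 109) for each prime q ∈ {2, 3}.
g = 2: 2^54 ≡ 108; 2^36 ≡ 1 — hits 1, so not a primitive root.
g = 3: 3^54 ≡ 1 — hits 1, so not a primitive root.
g = 4: 4^54 ≡ 1 — hits 1, so not a primitive root.
g = 5: 5^54 ≡ 1 — hits 1, so not a primitive root.
g = 6: 6^54 ≡ 108; 6^36 ≡ 63 — none is 1, so 6 is a primitive root.
The smallest primitive root modulo 109 is 6.

6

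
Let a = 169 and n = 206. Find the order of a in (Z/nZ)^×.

17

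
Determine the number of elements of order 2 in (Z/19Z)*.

φ(19) = 19 − 1 = 18 = 2 · 3^2.
(Z/19Z)^× is cyclic (|G| = 18); a cyclic group of order m has exactly φ(d) elements of each order d | m, and none otherwise.
2 | 18, and φ(2) = 2 − 1 = 1.

1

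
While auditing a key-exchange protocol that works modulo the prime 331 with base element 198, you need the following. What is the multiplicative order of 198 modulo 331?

By Lagrange's theorem, ord_331(198) divides φ(331) = 331 − 1 = 330 = 2 · 3 · 5 · 11.
Divisors of 330: 1, 2, 3, 5, 6, 10, 11, 15, 22, 30, 33, 55, 66, 110, 165, 330.
Evaluate successive powers at the divisors of 330:
198^1 ≡ 198 (mod 331)
198^2 ≡ 146 (mod 331)
198^3 ≡ 111 (mod 331)
198^5 ≡ 318 (mod 331)
198^6 ≡ 74 (mod 331)
198^10 ≡ 169 (mod 331)
198^11 ≡ 31 (mod 331)
198^15 ≡ 120 (mod 331)
198^22 ≡ 299 (mod 331)
198^30 ≡ 167 (mod 331)
198^33 ≡ 1 (mod 331) ✓
Therefore the multiplicative order of 198 modulo 331 is 33.

33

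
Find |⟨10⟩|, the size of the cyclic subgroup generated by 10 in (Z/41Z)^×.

ord(10) | φ(41) = 41 − 1 = 40 = 2^3 · 5.
Divisors of 40: 1, 2, 4, 5, 8, 10, 20, 40.
Test each divisor d:
10^1 ≡ 10
10^2 ≡ 18
10^4 ≡ 37
10^5 ≡ 1
Hence ord(10) = 5.

5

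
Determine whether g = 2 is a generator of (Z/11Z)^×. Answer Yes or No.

Yes

φ(11) = 11 − 1 = 10 = 2 · 5.
Test 2^(10/q) mod 11 for each prime factor q of 10:
2^5 ≡ 10 (mod 11)  [q = 2: ≢ 1 ✓]
2^2 ≡ 4 (mod 11)  [q = 5: ≢ 1 ✓]
Every test exponent gives a nontrivial residue, hence 2 generates the full group.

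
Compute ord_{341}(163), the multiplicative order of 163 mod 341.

The order of 163 must divide φ(341) = φ(11·31) = (11−1)·(31−1) = 10·30 = 300 = 2^2 · 3 · 5^2.
Divisors of 300: 1, 2, 3, 4, 5, 6, 10, 12, 15, 20, 25, 30, 50, 60, 75, 100, 150, 300.
Compute 163^d (mod 341) for the divisors d until we hit 1:
163^1 ≡ 163 (mod 341)
163^2 ≡ 312 (mod 341)
163^3 ≡ 47 (mod 341)
163^4 ≡ 159 (mod 341)
163^5 ≡ 1 (mod 341) ✓
The smallest such exponent is 5, so the order of 163 is 5.

5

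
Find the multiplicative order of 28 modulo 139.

69

The order of 28 must divide φ(139) = 139 − 1 = 138 = 2 · 3 · 23.
Divisors of 138: 1, 2, 3, 6, 23, 46, 69, 138.
Evaluate successive powers at the divisors of 138:
28^1 ≡ 28 (mod 139)
28^2 ≡ 89 (mod 139)
28^3 ≡ 129 (mod 139)
28^6 ≡ 100 (mod 139)
28^23 ≡ 42 (mod 139)
28^46 ≡ 96 (mod 139)
28^69 ≡ 1 (mod 139) ✓
Hence ord(28) = 69.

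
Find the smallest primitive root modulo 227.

φ(227) = 227 − 1 = 226 = 2 · 113.
Test candidates g = 2, 3, … against the prime factors q ∈ {2, 113} of φ(227): g is a generator iff g^(226/q) ≢ 1 for every such q.
g = 2: 2^113 ≡ 226; 2^2 ≡ 4 — none is 1, so 2 is a primitive root.
Hence the least primitive root of 227 is 2.

2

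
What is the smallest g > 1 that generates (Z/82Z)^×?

φ(82) = φ(2)·φ(41) = 1·40 = 40 = 2^3 · 5.
g is a primitive root iff g^(40/q) ≢ 1 (mod 82) for each prime q ∈ {2, 5}.
g = 2: gcd(2, 82) = 2 > 1, not a unit — skip.
g = 3: 3^20 ≡ 81; 3^8 ≡ 1 — hits 1, so not a primitive root.
g = 4: gcd(4, 82) = 2 > 1, not a unit — skip.
g = 5: 5^20 ≡ 1 — hits 1, so not a primitive root.
g = 6: gcd(6, 82) = 2 > 1, not a unit — skip.
g = 7: 7^20 ≡ 81; 7^8 ≡ 37 — none is 1, so 7 is a primitive root.
Hence the least primitive root of 82 is 7.

7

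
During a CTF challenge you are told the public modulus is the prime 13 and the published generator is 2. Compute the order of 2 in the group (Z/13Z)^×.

The order of 2 must divide φ(13) = 13 − 1 = 12 = 2^2 · 3.
Divisors of 12: 1, 2, 3, 4, 6, 12.
Evaluate successive powers at the divisors of 12:
2^1 ≡ 2
2^2 ≡ 4
2^3 ≡ 8
2^4 ≡ 3
2^6 ≡ 12
2^12 ≡ 1
Therefore the multiplicative order of 2 modulo 13 is 12.

12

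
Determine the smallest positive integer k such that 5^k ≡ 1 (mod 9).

6

ord(5) | φ(9) = φ(3^2) = 3·(3−1) = 6 = 2 · 3.
Divisors of 6: 1, 2, 3, 6.
Test each divisor d:
5^1 ≡ 5
5^2 ≡ 7
5^3 ≡ 8
5^6 ≡ 1
So ord_9(5) = 6.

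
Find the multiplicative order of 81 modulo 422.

105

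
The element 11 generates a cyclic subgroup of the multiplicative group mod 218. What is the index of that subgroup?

ord(11) | φ(218) = φ(2)·φ(109) = 1·108 = 108 = 2^2 · 3^3.
Divisors of 108: 1, 2, 3, 4, 6, 9, 12, 18, 27, 36, 54, 108.
Evaluate successive powers at the divisors of 108:
11^1 ≡ 11 (mod 218)
11^2 ≡ 121 (mod 218)
11^3 ≡ 23 (mod 218)
11^4 ≡ 35 (mod 218)
11^6 ≡ 93 (mod 218)
11^9 ≡ 177 (mod 218)
11^12 ≡ 147 (mod 218)
11^18 ≡ 155 (mod 218)
11^27 ≡ 185 (mod 218)
11^36 ≡ 45 (mod 218)
11^54 ≡ 217 (mod 218)
11^108 ≡ 1 (mod 218) ✓
The order of 11 is 108, so the subgroup it generates has 108 elements.
Index = |(Z/218Z)^×| / |⟨11⟩| = 108 / 108 = 1.

1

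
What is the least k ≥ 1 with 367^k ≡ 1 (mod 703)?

9

By Lagrange's theorem, ord_703(367) divides φ(703) = φ(19·37) = (19−1)·(37−1) = 18·36 = 648 = 2^3 · 3^4.
Divisors of 648: 1, 2, 3, 4, 6, 8, 9, 12, 18, 24, 27, 36, 54, 72, 81, 108, 162, 216, 324, 648.
Check 367^d mod 703 for each divisor in increasing order:
367^1 ≡ 367
367^2 ≡ 416
367^3 ≡ 121
367^4 ≡ 118
367^6 ≡ 581
367^8 ≡ 567
367^9 ≡ 1
The smallest such exponent is 9, so the order of 367 is 9.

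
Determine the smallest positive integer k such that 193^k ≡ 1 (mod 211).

By Lagrange's theorem, ord_211(193) divides φ(211) = 211 − 1 = 210 = 2 · 3 · 5 · 7.
Divisors of 210: 1, 2, 3, 5, 6, 7, 10, 14, 15, 21, 30, 35, 42, 70, 105, 210.
Evaluate successive powers at the divisors of 210:
193^1 ≡ 193
193^2 ≡ 113
193^3 ≡ 76
193^5 ≡ 148
193^6 ≡ 79
193^7 ≡ 55
193^10 ≡ 171
193^14 ≡ 71
193^15 ≡ 199
193^21 ≡ 107
193^30 ≡ 144
193^35 ≡ 1
So ord_211(193) = 35.

35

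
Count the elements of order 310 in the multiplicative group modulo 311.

φ(311) = 311 − 1 = 310 = 2 · 5 · 31.
(Z/311Z)^× is cyclic (|G| = 310); a cyclic group of order m has exactly φ(d) elements of each order d | m, and none otherwise.
310 = 2 · 5 · 31 divides 310, and φ(310) = 120.

120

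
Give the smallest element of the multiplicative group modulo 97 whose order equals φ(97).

5

φ(97) = 97 − 1 = 96 = 2^5 · 3.
g is a primitive root iff g^(96/q) ≢ 1 (mod 97) for each prime q ∈ {2, 3}.
g = 2: 2^48 ≡ 1 — hits 1, so not a primitive root.
g = 3: 3^48 ≡ 1 — hits 1, so not a primitive root.
g = 4: 4^48 ≡ 1 — hits 1, so not a primitive root.
g = 5: 5^48 ≡ 96; 5^32 ≡ 35 — none is 1, so 5 is a primitive root.
The smallest primitive root modulo 97 is 5.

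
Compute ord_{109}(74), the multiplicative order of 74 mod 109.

54

ord(74) | φ(109) = 109 − 1 = 108 = 2^2 · 3^3.
Divisors of 108: 1, 2, 3, 4, 6, 9, 12, 18, 27, 36, 54, 108.
Check 74^d mod 109 for each divisor in increasing order:
74^1 ≡ 74 (mod 109)
74^2 ≡ 26 (mod 109)
74^3 ≡ 71 (mod 109)
74^4 ≡ 22 (mod 109)
74^6 ≡ 27 (mod 109)
74^9 ≡ 64 (mod 109)
74^12 ≡ 75 (mod 109)
74^18 ≡ 63 (mod 109)
74^27 ≡ 108 (mod 109)
74^36 ≡ 45 (mod 109)
74^54 ≡ 1 (mod 109) ✓
Hence ord(74) = 54.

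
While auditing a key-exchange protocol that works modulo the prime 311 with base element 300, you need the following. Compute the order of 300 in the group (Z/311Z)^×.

31

ord(300) | φ(311) = 311 − 1 = 310 = 2 · 5 · 31.
Divisors of 310: 1, 2, 5, 10, 31, 62, 155, 310.
Evaluate successive powers at the divisors of 310:
300^1 ≡ 300
300^2 ≡ 121
300^5 ≡ 47
300^10 ≡ 32
300^31 ≡ 1
Therefore the multiplicative order of 300 modulo 311 is 31.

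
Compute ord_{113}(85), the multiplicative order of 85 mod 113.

14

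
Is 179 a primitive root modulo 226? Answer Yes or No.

φ(226) = φ(2)·φ(113) = 1·112 = 112 = 2^4 · 7.
An element g generates (Z/226Z)^× iff g^(112/q) ≢ 1 (mod 226) for each prime q ∈ {2, 7}.
179^56 ≡ 225 (mod 226)  [q = 2: ≢ 1 ✓]
179^16 ≡ 129 (mod 226)  [q = 7: ≢ 1 ✓]
Every test exponent gives a nontrivial residue, hence 179 generates the full group.

Yes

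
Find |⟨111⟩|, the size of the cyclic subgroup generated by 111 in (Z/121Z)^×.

11

Since 111 ∈ (Z/121Z)^×, its order divides φ(121) = φ(11^2) = 11·(11−1) = 110 = 2 · 5 · 11.
Divisors of 110: 1, 2, 5, 10, 11, 22, 55, 110.
Test each divisor d:
111^1 ≡ 111 (mod 121)
111^2 ≡ 100 (mod 121)
111^5 ≡ 67 (mod 121)
111^10 ≡ 12 (mod 121)
111^11 ≡ 1 (mod 121) ✓
The smallest such exponent is 11, so the order of 111 is 11.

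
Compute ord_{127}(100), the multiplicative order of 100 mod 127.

21

By Lagrange's theorem, ord_127(100) divides φ(127) = 127 − 1 = 126 = 2 · 3^2 · 7.
Divisors of 126: 1, 2, 3, 6, 7, 9, 14, 18, 21, 42, 63, 126.
Evaluate successive powers at the divisors of 126:
100^1 ≡ 100 (mod 127)
100^2 ≡ 94 (mod 127)
100^3 ≡ 2 (mod 127)
100^6 ≡ 4 (mod 127)
100^7 ≡ 19 (mod 127)
100^9 ≡ 8 (mod 127)
100^14 ≡ 107 (mod 127)
100^18 ≡ 64 (mod 127)
100^21 ≡ 1 (mod 127) ✓
Therefore the multiplicative order of 100 modulo 127 is 21.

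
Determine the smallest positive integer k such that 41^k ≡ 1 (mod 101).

By Lagrange's theorem, ord_101(41) divides φ(101) = 101 − 1 = 100 = 2^2 · 5^2.
Divisors of 100: 1, 2, 4, 5, 10, 20, 25, 50, 100.
Test each divisor d:
41^1 ≡ 41 (mod 101)
41^2 ≡ 65 (mod 101)
41^4 ≡ 84 (mod 101)
41^5 ≡ 10 (mod 101)
41^10 ≡ 100 (mod 101)
41^20 ≡ 1 (mod 101) ✓
Hence ord(41) = 20.

20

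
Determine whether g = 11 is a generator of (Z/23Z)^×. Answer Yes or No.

Yes

φ(23) = 23 − 1 = 22 = 2 · 11.
Test 11^(22/q) mod 23 for each prime factor q of 22:
11^11 ≡ 22 (mod 23)  [q = 2: ≢ 1 ✓]
11^2 ≡ 6 (mod 23)  [q = 11: ≢ 1 ✓]
None equal 1, so ord_23(11) = 22: 11 is a primitive root.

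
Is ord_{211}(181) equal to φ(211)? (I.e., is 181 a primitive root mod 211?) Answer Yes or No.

φ(211) = 211 − 1 = 210 = 2 · 3 · 5 · 7.
181 is a primitive root mod 211 iff 181^(φ(211)/q) ≢ 1 for every prime q | φ(211), i.e. q ∈ {2, 3, 5, 7}.
181^105 ≡ 210 (mod 211)  [q = 2: ≢ 1 ✓]
181^70 ≡ 14 (mod 211)  [q = 3: ≢ 1 ✓]
181^42 ≡ 107 (mod 211)  [q = 5: ≢ 1 ✓]
181^30 ≡ 171 (mod 211)  [q = 7: ≢ 1 ✓]
Every test exponent gives a nontrivial residue, hence 181 generates the full group.

Yes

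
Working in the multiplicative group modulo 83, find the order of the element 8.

82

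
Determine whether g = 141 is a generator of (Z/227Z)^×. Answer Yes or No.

No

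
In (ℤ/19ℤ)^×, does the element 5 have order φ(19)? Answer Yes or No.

φ(19) = 19 − 1 = 18 = 2 · 3^2.
Test 5^(18/q) mod 19 for each prime factor q of 18:
5^9 ≡ 1 (mod 19)  [q = 2: ≡ 1 ✗]
5^6 ≡ 7 (mod 19)  [q = 3: ≢ 1 ✓]
5^9 ≡ 1 shows ord(5) | 9, strictly less than φ(19); not a primitive root.

No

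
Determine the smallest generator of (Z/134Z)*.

φ(134) = φ(2)·φ(67) = 1·66 = 66 = 2 · 3 · 11.
g is a primitive root iff g^(66/q) ≢ 1 (mod 134) for each prime q ∈ {2, 3, 11}.
g = 2: gcd(2, 134) = 2 > 1, not a unit — skip.
g = 3: 3^33 ≡ 133; 3^22 ≡ 1 — hits 1, so not a primitive root.
g = 4: gcd(4, 134) = 2 > 1, not a unit — skip.
g = 5: 5^33 ≡ 133; 5^22 ≡ 1 — hits 1, so not a primitive root.
g = 6: gcd(6, 134) = 2 > 1, not a unit — skip.
g = 7: 7^33 ≡ 133; 7^22 ≡ 29; 7^6 ≡ 131 — none is 1, so 7 is a primitive root.
Hence the least primitive root of 134 is 7.

7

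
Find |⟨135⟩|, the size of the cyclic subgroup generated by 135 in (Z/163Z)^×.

27

Since 135 ∈ (Z/163Z)^×, its order divides φ(163) = 163 − 1 = 162 = 2 · 3^4.
Divisors of 162: 1, 2, 3, 6, 9, 18, 27, 54, 81, 162.
Evaluate successive powers at the divisors of 162:
135^1 ≡ 135
135^2 ≡ 132
135^3 ≡ 53
135^6 ≡ 38
135^9 ≡ 58
135^18 ≡ 104
135^27 ≡ 1
Hence ord(135) = 27.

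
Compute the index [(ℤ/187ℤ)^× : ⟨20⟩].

2

By Lagrange's theorem, ord_187(20) divides φ(187) = φ(11·17) = (11−1)·(17−1) = 10·16 = 160 = 2^5 · 5.
Divisors of 160: 1, 2, 4, 5, 8, 10, 16, 20, 32, 40, 80, 160.
Test each divisor d:
20^1 ≡ 20 (mod 187)
20^2 ≡ 26 (mod 187)
20^4 ≡ 115 (mod 187)
20^5 ≡ 56 (mod 187)
20^8 ≡ 135 (mod 187)
20^10 ≡ 144 (mod 187)
20^16 ≡ 86 (mod 187)
20^20 ≡ 166 (mod 187)
20^32 ≡ 103 (mod 187)
20^40 ≡ 67 (mod 187)
20^80 ≡ 1 (mod 187) ✓
The order of 20 is 80, so the subgroup it generates has 80 elements.
[(Z/187Z)^× : ⟨20⟩] = 160/80 = 2.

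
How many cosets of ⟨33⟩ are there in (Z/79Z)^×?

By Lagrange's theorem, ord_79(33) divides φ(79) = 79 − 1 = 78 = 2 · 3 · 13.
Divisors of 78: 1, 2, 3, 6, 13, 26, 39, 78.
Check 33^d mod 79 for each divisor in increasing order:
33^1 ≡ 33 (mod 79)
33^2 ≡ 62 (mod 79)
33^3 ≡ 71 (mod 79)
33^6 ≡ 64 (mod 79)
33^13 ≡ 78 (mod 79)
33^26 ≡ 1 (mod 79) ✓
The order of 33 is 26, so the subgroup it generates has 26 elements.
Index = |(Z/79Z)^×| / |⟨33⟩| = 78 / 26 = 3.

3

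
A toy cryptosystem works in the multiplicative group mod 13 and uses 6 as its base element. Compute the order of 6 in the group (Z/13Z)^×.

Since 6 ∈ (Z/13Z)^×, its order divides φ(13) = 13 − 1 = 12 = 2^2 · 3.
Divisors of 12: 1, 2, 3, 4, 6, 12.
Test each divisor d:
6^1 ≡ 6
6^2 ≡ 10
6^3 ≡ 8
6^4 ≡ 9
6^6 ≡ 12
6^12 ≡ 1
So ord_13(6) = 12.

12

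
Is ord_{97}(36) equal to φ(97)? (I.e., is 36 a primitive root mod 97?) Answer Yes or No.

φ(97) = 97 − 1 = 96 = 2^5 · 3.
It suffices to check that the order of 36 is not a proper divisor of 96: compute 36^(96/q) for q ∈ {2, 3}.
36^48 ≡ 1 (mod 97)  [q = 2: ≡ 1 ✗]
36^32 ≡ 35 (mod 97)  [q = 3: ≢ 1 ✓]
Since 36^48 ≡ 1, the order of 36 divides 48 < 96, so 36 is not a primitive root.

No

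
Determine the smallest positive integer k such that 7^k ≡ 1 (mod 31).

15

Since 7 ∈ (Z/31Z)^×, its order divides φ(31) = 31 − 1 = 30 = 2 · 3 · 5.
Divisors of 30: 1, 2, 3, 5, 6, 10, 15, 30.
Test each divisor d:
7^1 ≡ 7
7^2 ≡ 18
7^3 ≡ 2
7^5 ≡ 5
7^6 ≡ 4
7^10 ≡ 25
7^15 ≡ 1
Hence ord(7) = 15.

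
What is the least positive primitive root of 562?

3

φ(562) = φ(2)·φ(281) = 1·280 = 280 = 2^3 · 5 · 7.
Test candidates g = 2, 3, … against the prime factors q ∈ {2, 5, 7} of φ(562): g is a generator iff g^(280/q) ≢ 1 for every such q.
g = 2: gcd(2, 562) = 2 > 1, not a unit — skip.
g = 3: 3^140 ≡ 561; 3^56 ≡ 367; 3^40 ≡ 249 — none is 1, so 3 is a primitive root.
Hence the least primitive root of 562 is 3.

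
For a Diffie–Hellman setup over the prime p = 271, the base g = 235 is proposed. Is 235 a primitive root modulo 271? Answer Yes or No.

φ(271) = 271 − 1 = 270 = 2 · 3^3 · 5.
It suffices to check that the order of 235 is not a proper divisor of 270: compute 235^(270/q) for q ∈ {2, 3, 5}.
235^135 ≡ 270 (mod 271)  [q = 2: ≢ 1 ✓]
235^90 ≡ 28 (mod 271)  [q = 3: ≢ 1 ✓]
235^54 ≡ 100 (mod 271)  [q = 5: ≢ 1 ✓]
All checks pass, so 235 has order 270 and is a primitive root modulo 271.

Yes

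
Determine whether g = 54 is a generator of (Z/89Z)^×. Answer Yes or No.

Yes

φ(89) = 89 − 1 = 88 = 2^3 · 11.
54 is a primitive root mod 89 iff 54^(φ(89)/q) ≢ 1 for every prime q | φ(89), i.e. q ∈ {2, 11}.
54^44 ≡ 88 (mod 89)  [q = 2: ≢ 1 ✓]
54^8 ≡ 16 (mod 89)  [q = 11: ≢ 1 ✓]
All checks pass, so 54 has order 88 and is a primitive root modulo 89.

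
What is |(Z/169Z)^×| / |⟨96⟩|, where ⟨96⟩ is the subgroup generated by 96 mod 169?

3

ord(96) | φ(169) = φ(13^2) = 13·(13−1) = 156 = 2^2 · 3 · 13.
Divisors of 156: 1, 2, 3, 4, 6, 12, 13, 26, 39, 52, 78, 156.
Test each divisor d:
96^1 ≡ 96 (mod 169)
96^2 ≡ 90 (mod 169)
96^3 ≡ 21 (mod 169)
96^4 ≡ 157 (mod 169)
96^6 ≡ 103 (mod 169)
96^12 ≡ 131 (mod 169)
96^13 ≡ 70 (mod 169)
96^26 ≡ 168 (mod 169)
96^39 ≡ 99 (mod 169)
96^52 ≡ 1 (mod 169) ✓
Thus |⟨96⟩| = ord(96) = 52.
[(Z/169Z)^× : ⟨96⟩] = 156/52 = 3.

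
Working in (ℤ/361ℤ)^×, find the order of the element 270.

171

The order of 270 must divide φ(361) = φ(19^2) = 19·(19−1) = 342 = 2 · 3^2 · 19.
Divisors of 342: 1, 2, 3, 6, 9, 18, 19, 38, 57, 114, 171, 342.
Test each divisor d:
270^1 ≡ 270 (mod 361)
270^2 ≡ 339 (mod 361)
270^3 ≡ 197 (mod 361)
270^6 ≡ 182 (mod 361)
270^9 ≡ 115 (mod 361)
270^18 ≡ 229 (mod 361)
270^19 ≡ 99 (mod 361)
270^38 ≡ 54 (mod 361)
270^57 ≡ 292 (mod 361)
270^114 ≡ 68 (mod 361)
270^171 ≡ 1 (mod 361) ✓
The smallest such exponent is 171, so the order of 270 is 171.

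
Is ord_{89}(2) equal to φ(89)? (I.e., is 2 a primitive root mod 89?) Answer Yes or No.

φ(89) = 89 − 1 = 88 = 2^3 · 11.
An element g generates (Z/89Z)^× iff g^(88/q) ≢ 1 (mod 89) for each prime q ∈ {2, 11}.
2^44 ≡ 1 (mod 89)  [q = 2: ≡ 1 ✗]
2^8 ≡ 78 (mod 89)  [q = 11: ≢ 1 ✓]
Since 2^44 ≡ 1, the order of 2 divides 44 < 88, so 2 is not a primitive root.

No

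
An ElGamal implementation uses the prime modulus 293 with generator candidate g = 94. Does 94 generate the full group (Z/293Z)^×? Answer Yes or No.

No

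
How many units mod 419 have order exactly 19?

18

φ(419) = 419 − 1 = 418 = 2 · 11 · 19.
In a cyclic group of order 418, there are φ(d) elements of order d for each divisor d of 418, and zero for non-divisors.
19 | 418, and φ(19) = 19 − 1 = 18.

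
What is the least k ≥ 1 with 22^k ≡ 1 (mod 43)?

14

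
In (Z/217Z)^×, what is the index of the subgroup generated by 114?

Since 114 ∈ (Z/217Z)^×, its order divides φ(217) = φ(7·31) = (7−1)·(31−1) = 6·30 = 180 = 2^2 · 3^2 · 5.
Divisors of 180: 1, 2, 3, 4, 5, 6, 9, 10, 12, 15, 18, 20, 30, 36, 45, 60, 90, 180.
Check 114^d mod 217 for each divisor in increasing order:
114^1 ≡ 114 (mod 217)
114^2 ≡ 193 (mod 217)
114^3 ≡ 85 (mod 217)
114^4 ≡ 142 (mod 217)
114^5 ≡ 130 (mod 217)
114^6 ≡ 64 (mod 217)
114^9 ≡ 15 (mod 217)
114^10 ≡ 191 (mod 217)
114^12 ≡ 190 (mod 217)
114^15 ≡ 92 (mod 217)
114^18 ≡ 8 (mod 217)
114^20 ≡ 25 (mod 217)
114^30 ≡ 1 (mod 217) ✓
So ord_217(114) = 30, hence |⟨114⟩| = 30.
The index is φ(217) / ord(114) = 180 / 30 = 6.

6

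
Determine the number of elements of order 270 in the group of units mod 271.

φ(271) = 271 − 1 = 270 = 2 · 3^3 · 5.
(Z/271Z)^× is cyclic (|G| = 270); a cyclic group of order m has exactly φ(d) elements of each order d | m, and none otherwise.
270 = 2 · 3^3 · 5 divides 270, and φ(270) = 72.

72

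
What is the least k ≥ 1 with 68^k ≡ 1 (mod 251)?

125

By Lagrange's theorem, ord_251(68) divides φ(251) = 251 − 1 = 250 = 2 · 5^3.
Divisors of 250: 1, 2, 5, 10, 25, 50, 125, 250.
Check 68^d mod 251 for each divisor in increasing order:
68^1 ≡ 68
68^2 ≡ 106
68^5 ≡ 4
68^10 ≡ 16
68^25 ≡ 20
68^50 ≡ 149
68^125 ≡ 1
So ord_251(68) = 125.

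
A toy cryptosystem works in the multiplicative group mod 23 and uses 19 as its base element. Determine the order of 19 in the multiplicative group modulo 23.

By Lagrange's theorem, ord_23(19) divides φ(23) = 23 − 1 = 22 = 2 · 11.
Divisors of 22: 1, 2, 11, 22.
Evaluate successive powers at the divisors of 22:
19^1 ≡ 19 (mod 23)
19^2 ≡ 16 (mod 23)
19^11 ≡ 22 (mod 23)
19^22 ≡ 1 (mod 23) ✓
So ord_23(19) = 22.

22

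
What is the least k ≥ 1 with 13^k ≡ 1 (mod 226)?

ord(13) | φ(226) = φ(2)·φ(113) = 1·112 = 112 = 2^4 · 7.
Divisors of 112: 1, 2, 4, 7, 8, 14, 16, 28, 56, 112.
Check 13^d mod 226 for each divisor in increasing order:
13^1 ≡ 13
13^2 ≡ 169
13^4 ≡ 85
13^7 ≡ 69
13^8 ≡ 219
13^14 ≡ 15
13^16 ≡ 49
13^28 ≡ 225
13^56 ≡ 1
Hence ord(13) = 56.

56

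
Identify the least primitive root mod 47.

5

φ(47) = 47 − 1 = 46 = 2 · 23.
g is a primitive root iff g^(46/q) ≢ 1 (mod 47) for each prime q ∈ {2, 23}.
g = 2: 2^23 ≡ 1 — hits 1, so not a primitive root.
g = 3: 3^23 ≡ 1 — hits 1, so not a primitive root.
g = 4: 4^23 ≡ 1 — hits 1, so not a primitive root.
g = 5: 5^23 ≡ 46; 5^2 ≡ 25 — none is 1, so 5 is a primitive root.
The smallest primitive root modulo 47 is 5.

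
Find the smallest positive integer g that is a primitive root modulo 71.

7

φ(71) = 71 − 1 = 70 = 2 · 5 · 7.
g is a primitive root iff g^(70/q) ≢ 1 (mod 71) for each prime q ∈ {2, 5, 7}.
g = 2: 2^35 ≡ 1 — hits 1, so not a primitive root.
g = 3: 3^35 ≡ 1 — hits 1, so not a primitive root.
g = 4: 4^35 ≡ 1 — hits 1, so not a primitive root.
g = 5: 5^35 ≡ 1 — hits 1, so not a primitive root.
g = 6: 6^35 ≡ 1 — hits 1, so not a primitive root.
g = 7: 7^35 ≡ 70; 7^14 ≡ 54; 7^10 ≡ 45 — none is 1, so 7 is a primitive root.
Hence the least primitive root of 71 is 7.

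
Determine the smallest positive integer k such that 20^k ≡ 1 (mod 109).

54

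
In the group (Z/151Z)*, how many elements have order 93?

0

φ(151) = 151 − 1 = 150 = 2 · 3 · 5^2.
In a cyclic group of order 150, there are φ(d) elements of order d for each divisor d of 150, and zero for non-divisors.
Here 150 is not a multiple of 93, so there are no elements of order 93.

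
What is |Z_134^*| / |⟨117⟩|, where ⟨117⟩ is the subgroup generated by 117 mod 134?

1

ord(117) | φ(134) = φ(2)·φ(67) = 1·66 = 66 = 2 · 3 · 11.
Divisors of 66: 1, 2, 3, 6, 11, 22, 33, 66.
Evaluate successive powers at the divisors of 66:
117^1 ≡ 117 (mod 134)
117^2 ≡ 21 (mod 134)
117^3 ≡ 45 (mod 134)
117^6 ≡ 15 (mod 134)
117^11 ≡ 105 (mod 134)
117^22 ≡ 37 (mod 134)
117^33 ≡ 133 (mod 134)
117^66 ≡ 1 (mod 134) ✓
So ord_134(117) = 66, hence |⟨117⟩| = 66.
Index = |(Z/134Z)^×| / |⟨117⟩| = 66 / 66 = 1.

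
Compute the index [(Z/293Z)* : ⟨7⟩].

By Lagrange's theorem, ord_293(7) divides φ(293) = 293 − 1 = 292 = 2^2 · 73.
Divisors of 292: 1, 2, 4, 73, 146, 292.
Compute 7^d (mod 293) for the divisors d until we hit 1:
7^1 ≡ 7
7^2 ≡ 49
7^4 ≡ 57
7^73 ≡ 138
7^146 ≡ 292
7^292 ≡ 1
Thus |⟨7⟩| = ord(7) = 292.
Index = |(Z/293Z)^×| / |⟨7⟩| = 292 / 292 = 1.

1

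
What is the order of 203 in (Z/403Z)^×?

60

The order of 203 must divide φ(403) = φ(13·31) = (13−1)·(31−1) = 12·30 = 360 = 2^3 · 3^2 · 5.
Divisors of 360: 1, 2, 3, 4, 5, 6, 8, 9, 10, 12, 15, 18, 20, 24, 30, 36, 40, 45, 60, 72, 90, 120, 180, 360.
Test each divisor d:
203^1 ≡ 203
203^2 ≡ 103
203^3 ≡ 356
203^4 ≡ 131
203^5 ≡ 398
203^6 ≡ 194
203^8 ≡ 235
203^9 ≡ 151
203^10 ≡ 25
203^12 ≡ 157
203^15 ≡ 278
203^18 ≡ 233
203^20 ≡ 222
203^24 ≡ 66
203^30 ≡ 311
203^36 ≡ 287
203^40 ≡ 118
203^45 ≡ 216
203^60 ≡ 1
The smallest such exponent is 60, so the order of 203 is 60.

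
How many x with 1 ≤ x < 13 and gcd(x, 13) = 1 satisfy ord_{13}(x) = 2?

φ(13) = 13 − 1 = 12 = 2^2 · 3.
In a cyclic group of order 12, there are φ(d) elements of order d for each divisor d of 12, and zero for non-divisors.
2 | 12, and φ(2) = 2 − 1 = 1.

1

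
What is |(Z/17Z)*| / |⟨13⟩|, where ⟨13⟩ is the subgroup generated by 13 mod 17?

4

ord(13) | φ(17) = 17 − 1 = 16 = 2^4.
Divisors of 16: 1, 2, 4, 8, 16.
Test each divisor d:
13^1 ≡ 13
13^2 ≡ 16
13^4 ≡ 1
The order of 13 is 4, so the subgroup it generates has 4 elements.
[(Z/17Z)^× : ⟨13⟩] = 16/4 = 4.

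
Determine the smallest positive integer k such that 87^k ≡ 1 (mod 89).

ord(87) | φ(89) = 89 − 1 = 88 = 2^3 · 11.
Divisors of 88: 1, 2, 4, 8, 11, 22, 44, 88.
Evaluate successive powers at the divisors of 88:
87^1 ≡ 87
87^2 ≡ 4
87^4 ≡ 16
87^8 ≡ 78
87^11 ≡ 88
87^22 ≡ 1
Therefore the multiplicative order of 87 modulo 89 is 22.

22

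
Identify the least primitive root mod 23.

φ(23) = 23 − 1 = 22 = 2 · 11.
g is a primitive root iff g^(22/q) ≢ 1 (mod 23) for each prime q ∈ {2, 11}.
g = 2: 2^11 ≡ 1 — hits 1, so not a primitive root.
g = 3: 3^11 ≡ 1 — hits 1, so not a primitive root.
g = 4: 4^11 ≡ 1 — hits 1, so not a primitive root.
g = 5: 5^11 ≡ 22; 5^2 ≡ 2 — none is 1, so 5 is a primitive root.
Hence the least primitive root of 23 is 5.

5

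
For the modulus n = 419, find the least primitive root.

2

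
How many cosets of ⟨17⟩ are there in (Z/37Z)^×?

1

The order of 17 must divide φ(37) = 37 − 1 = 36 = 2^2 · 3^2.
Divisors of 36: 1, 2, 3, 4, 6, 9, 12, 18, 36.
Check 17^d mod 37 for each divisor in increasing order:
17^1 ≡ 17 (mod 37)
17^2 ≡ 30 (mod 37)
17^3 ≡ 29 (mod 37)
17^4 ≡ 12 (mod 37)
17^6 ≡ 27 (mod 37)
17^9 ≡ 6 (mod 37)
17^12 ≡ 26 (mod 37)
17^18 ≡ 36 (mod 37)
17^36 ≡ 1 (mod 37) ✓
Thus |⟨17⟩| = ord(17) = 36.
[(Z/37Z)^× : ⟨17⟩] = 36/36 = 1.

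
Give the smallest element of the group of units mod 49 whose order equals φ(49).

3

φ(49) = φ(7^2) = 7·(7−1) = 42 = 2 · 3 · 7.
g is a primitive root iff g^(42/q) ≢ 1 (mod 49) for each prime q ∈ {2, 3, 7}.
g = 2: 2^21 ≡ 1 — hits 1, so not a primitive root.
g = 3: 3^21 ≡ 48; 3^14 ≡ 30; 3^6 ≡ 43 — none is 1, so 3 is a primitive root.
So 3 is the smallest generator of (Z/49Z)^×.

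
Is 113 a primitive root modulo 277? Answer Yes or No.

No

φ(277) = 277 − 1 = 276 = 2^2 · 3 · 23.
113 is a primitive root mod 277 iff 113^(φ(277)/q) ≢ 1 for every prime q | φ(277), i.e. q ∈ {2, 3, 23}.
113^138 ≡ 1 (mod 277)  [q = 2: ≡ 1 ✗]
113^92 ≡ 1 (mod 277)  [q = 3: ≡ 1 ✗]
113^12 ≡ 256 (mod 277)  [q = 23: ≢ 1 ✓]
113^138 ≡ 1 shows ord(113) | 138, strictly less than φ(277); not a primitive root.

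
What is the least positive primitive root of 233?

3

φ(233) = 233 − 1 = 232 = 2^3 · 29.
Test candidates g = 2, 3, … against the prime factors q ∈ {2, 29} of φ(233): g is a generator iff g^(232/q) ≢ 1 for every such q.
g = 2: 2^116 ≡ 1 — hits 1, so not a primitive root.
g = 3: 3^116 ≡ 232; 3^8 ≡ 37 — none is 1, so 3 is a primitive root.
Hence the least primitive root of 233 is 3.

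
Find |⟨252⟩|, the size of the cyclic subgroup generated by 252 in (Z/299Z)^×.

4

Since 252 ∈ (Z/299Z)^×, its order divides φ(299) = φ(13·23) = (13−1)·(23−1) = 12·22 = 264 = 2^3 · 3 · 11.
Divisors of 264: 1, 2, 3, 4, 6, 8, 11, 12, 22, 24, 33, 44, 66, 88, 132, 264.
Check 252^d mod 299 for each divisor in increasing order:
252^1 ≡ 252 (mod 299)
252^2 ≡ 116 (mod 299)
252^3 ≡ 229 (mod 299)
252^4 ≡ 1 (mod 299) ✓
The smallest such exponent is 4, so the order of 252 is 4.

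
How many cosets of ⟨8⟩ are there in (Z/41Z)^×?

2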